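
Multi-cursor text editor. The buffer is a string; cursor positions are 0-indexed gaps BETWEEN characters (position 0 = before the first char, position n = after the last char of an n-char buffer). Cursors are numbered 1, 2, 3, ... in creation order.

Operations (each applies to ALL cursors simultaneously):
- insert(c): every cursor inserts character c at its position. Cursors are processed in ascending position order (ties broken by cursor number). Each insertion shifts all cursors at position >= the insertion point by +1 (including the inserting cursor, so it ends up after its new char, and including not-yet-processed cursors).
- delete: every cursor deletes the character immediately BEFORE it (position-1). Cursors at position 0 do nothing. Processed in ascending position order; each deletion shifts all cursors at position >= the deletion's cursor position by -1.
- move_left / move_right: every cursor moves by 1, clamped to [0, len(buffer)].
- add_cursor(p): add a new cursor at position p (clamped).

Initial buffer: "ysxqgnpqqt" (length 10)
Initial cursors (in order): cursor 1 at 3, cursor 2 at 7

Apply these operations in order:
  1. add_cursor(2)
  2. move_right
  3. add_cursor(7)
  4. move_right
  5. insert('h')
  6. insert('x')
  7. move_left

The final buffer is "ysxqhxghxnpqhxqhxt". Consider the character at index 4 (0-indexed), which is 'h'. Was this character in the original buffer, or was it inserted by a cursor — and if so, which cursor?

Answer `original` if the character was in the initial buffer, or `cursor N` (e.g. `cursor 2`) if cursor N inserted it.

After op 1 (add_cursor(2)): buffer="ysxqgnpqqt" (len 10), cursors c3@2 c1@3 c2@7, authorship ..........
After op 2 (move_right): buffer="ysxqgnpqqt" (len 10), cursors c3@3 c1@4 c2@8, authorship ..........
After op 3 (add_cursor(7)): buffer="ysxqgnpqqt" (len 10), cursors c3@3 c1@4 c4@7 c2@8, authorship ..........
After op 4 (move_right): buffer="ysxqgnpqqt" (len 10), cursors c3@4 c1@5 c4@8 c2@9, authorship ..........
After op 5 (insert('h')): buffer="ysxqhghnpqhqht" (len 14), cursors c3@5 c1@7 c4@11 c2@13, authorship ....3.1...4.2.
After op 6 (insert('x')): buffer="ysxqhxghxnpqhxqhxt" (len 18), cursors c3@6 c1@9 c4@14 c2@17, authorship ....33.11...44.22.
After op 7 (move_left): buffer="ysxqhxghxnpqhxqhxt" (len 18), cursors c3@5 c1@8 c4@13 c2@16, authorship ....33.11...44.22.
Authorship (.=original, N=cursor N): . . . . 3 3 . 1 1 . . . 4 4 . 2 2 .
Index 4: author = 3

Answer: cursor 3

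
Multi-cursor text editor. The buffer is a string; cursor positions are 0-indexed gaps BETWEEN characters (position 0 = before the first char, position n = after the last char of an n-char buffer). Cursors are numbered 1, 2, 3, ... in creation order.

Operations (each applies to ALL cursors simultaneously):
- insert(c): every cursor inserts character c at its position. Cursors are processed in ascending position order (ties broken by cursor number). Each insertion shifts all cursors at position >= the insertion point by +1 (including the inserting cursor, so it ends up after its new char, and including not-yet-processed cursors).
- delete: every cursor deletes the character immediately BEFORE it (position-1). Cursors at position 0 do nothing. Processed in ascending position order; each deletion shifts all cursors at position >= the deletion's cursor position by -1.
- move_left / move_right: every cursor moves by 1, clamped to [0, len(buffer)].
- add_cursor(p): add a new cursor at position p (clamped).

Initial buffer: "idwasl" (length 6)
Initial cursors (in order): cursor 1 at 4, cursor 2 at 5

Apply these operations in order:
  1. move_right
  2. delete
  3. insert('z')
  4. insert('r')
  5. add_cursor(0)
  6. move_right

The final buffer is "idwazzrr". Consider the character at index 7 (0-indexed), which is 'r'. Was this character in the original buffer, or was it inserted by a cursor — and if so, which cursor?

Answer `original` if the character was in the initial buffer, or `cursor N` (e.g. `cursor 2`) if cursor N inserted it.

After op 1 (move_right): buffer="idwasl" (len 6), cursors c1@5 c2@6, authorship ......
After op 2 (delete): buffer="idwa" (len 4), cursors c1@4 c2@4, authorship ....
After op 3 (insert('z')): buffer="idwazz" (len 6), cursors c1@6 c2@6, authorship ....12
After op 4 (insert('r')): buffer="idwazzrr" (len 8), cursors c1@8 c2@8, authorship ....1212
After op 5 (add_cursor(0)): buffer="idwazzrr" (len 8), cursors c3@0 c1@8 c2@8, authorship ....1212
After op 6 (move_right): buffer="idwazzrr" (len 8), cursors c3@1 c1@8 c2@8, authorship ....1212
Authorship (.=original, N=cursor N): . . . . 1 2 1 2
Index 7: author = 2

Answer: cursor 2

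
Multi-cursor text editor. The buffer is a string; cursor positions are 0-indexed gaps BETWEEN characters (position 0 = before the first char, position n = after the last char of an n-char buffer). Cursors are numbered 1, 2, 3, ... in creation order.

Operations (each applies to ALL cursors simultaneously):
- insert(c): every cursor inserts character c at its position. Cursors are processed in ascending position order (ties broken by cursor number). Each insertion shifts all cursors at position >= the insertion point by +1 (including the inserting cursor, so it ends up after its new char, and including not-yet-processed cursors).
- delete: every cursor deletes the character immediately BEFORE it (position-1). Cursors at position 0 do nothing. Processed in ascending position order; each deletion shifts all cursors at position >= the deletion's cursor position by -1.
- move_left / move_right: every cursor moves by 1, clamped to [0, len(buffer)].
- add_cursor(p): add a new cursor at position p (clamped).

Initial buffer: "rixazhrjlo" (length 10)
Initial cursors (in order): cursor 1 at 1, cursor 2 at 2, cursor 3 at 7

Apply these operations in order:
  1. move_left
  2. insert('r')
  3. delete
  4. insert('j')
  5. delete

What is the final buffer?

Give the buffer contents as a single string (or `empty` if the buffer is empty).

After op 1 (move_left): buffer="rixazhrjlo" (len 10), cursors c1@0 c2@1 c3@6, authorship ..........
After op 2 (insert('r')): buffer="rrrixazhrrjlo" (len 13), cursors c1@1 c2@3 c3@9, authorship 1.2.....3....
After op 3 (delete): buffer="rixazhrjlo" (len 10), cursors c1@0 c2@1 c3@6, authorship ..........
After op 4 (insert('j')): buffer="jrjixazhjrjlo" (len 13), cursors c1@1 c2@3 c3@9, authorship 1.2.....3....
After op 5 (delete): buffer="rixazhrjlo" (len 10), cursors c1@0 c2@1 c3@6, authorship ..........

Answer: rixazhrjlo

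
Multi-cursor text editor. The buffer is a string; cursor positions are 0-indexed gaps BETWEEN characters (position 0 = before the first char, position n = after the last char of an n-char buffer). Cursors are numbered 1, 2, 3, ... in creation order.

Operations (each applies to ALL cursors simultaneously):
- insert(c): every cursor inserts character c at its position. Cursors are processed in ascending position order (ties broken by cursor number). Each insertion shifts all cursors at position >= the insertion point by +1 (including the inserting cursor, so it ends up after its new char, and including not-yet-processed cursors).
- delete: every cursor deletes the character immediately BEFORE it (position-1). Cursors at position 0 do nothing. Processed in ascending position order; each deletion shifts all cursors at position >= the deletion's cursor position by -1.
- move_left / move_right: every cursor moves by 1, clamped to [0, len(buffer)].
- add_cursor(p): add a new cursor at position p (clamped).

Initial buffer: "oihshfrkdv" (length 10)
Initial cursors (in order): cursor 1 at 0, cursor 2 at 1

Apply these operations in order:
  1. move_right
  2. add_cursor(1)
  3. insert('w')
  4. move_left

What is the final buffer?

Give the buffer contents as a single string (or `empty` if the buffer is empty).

After op 1 (move_right): buffer="oihshfrkdv" (len 10), cursors c1@1 c2@2, authorship ..........
After op 2 (add_cursor(1)): buffer="oihshfrkdv" (len 10), cursors c1@1 c3@1 c2@2, authorship ..........
After op 3 (insert('w')): buffer="owwiwhshfrkdv" (len 13), cursors c1@3 c3@3 c2@5, authorship .13.2........
After op 4 (move_left): buffer="owwiwhshfrkdv" (len 13), cursors c1@2 c3@2 c2@4, authorship .13.2........

Answer: owwiwhshfrkdv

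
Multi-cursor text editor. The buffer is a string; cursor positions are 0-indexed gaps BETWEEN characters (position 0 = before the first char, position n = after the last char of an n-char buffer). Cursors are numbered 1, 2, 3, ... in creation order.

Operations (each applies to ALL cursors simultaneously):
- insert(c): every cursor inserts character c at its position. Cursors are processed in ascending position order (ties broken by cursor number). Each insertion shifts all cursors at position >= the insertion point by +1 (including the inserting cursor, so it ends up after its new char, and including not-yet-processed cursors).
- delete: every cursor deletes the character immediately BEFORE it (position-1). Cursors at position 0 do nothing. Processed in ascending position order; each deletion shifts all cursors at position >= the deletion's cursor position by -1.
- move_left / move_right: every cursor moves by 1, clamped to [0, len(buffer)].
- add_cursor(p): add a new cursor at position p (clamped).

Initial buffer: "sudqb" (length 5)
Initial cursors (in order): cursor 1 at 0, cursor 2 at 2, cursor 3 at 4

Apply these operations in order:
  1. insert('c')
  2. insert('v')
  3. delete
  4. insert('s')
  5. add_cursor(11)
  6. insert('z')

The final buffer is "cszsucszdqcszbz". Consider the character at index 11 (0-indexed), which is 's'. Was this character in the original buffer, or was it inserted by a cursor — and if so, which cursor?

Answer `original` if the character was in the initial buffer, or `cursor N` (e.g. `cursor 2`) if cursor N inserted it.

Answer: cursor 3

Derivation:
After op 1 (insert('c')): buffer="csucdqcb" (len 8), cursors c1@1 c2@4 c3@7, authorship 1..2..3.
After op 2 (insert('v')): buffer="cvsucvdqcvb" (len 11), cursors c1@2 c2@6 c3@10, authorship 11..22..33.
After op 3 (delete): buffer="csucdqcb" (len 8), cursors c1@1 c2@4 c3@7, authorship 1..2..3.
After op 4 (insert('s')): buffer="cssucsdqcsb" (len 11), cursors c1@2 c2@6 c3@10, authorship 11..22..33.
After op 5 (add_cursor(11)): buffer="cssucsdqcsb" (len 11), cursors c1@2 c2@6 c3@10 c4@11, authorship 11..22..33.
After op 6 (insert('z')): buffer="cszsucszdqcszbz" (len 15), cursors c1@3 c2@8 c3@13 c4@15, authorship 111..222..333.4
Authorship (.=original, N=cursor N): 1 1 1 . . 2 2 2 . . 3 3 3 . 4
Index 11: author = 3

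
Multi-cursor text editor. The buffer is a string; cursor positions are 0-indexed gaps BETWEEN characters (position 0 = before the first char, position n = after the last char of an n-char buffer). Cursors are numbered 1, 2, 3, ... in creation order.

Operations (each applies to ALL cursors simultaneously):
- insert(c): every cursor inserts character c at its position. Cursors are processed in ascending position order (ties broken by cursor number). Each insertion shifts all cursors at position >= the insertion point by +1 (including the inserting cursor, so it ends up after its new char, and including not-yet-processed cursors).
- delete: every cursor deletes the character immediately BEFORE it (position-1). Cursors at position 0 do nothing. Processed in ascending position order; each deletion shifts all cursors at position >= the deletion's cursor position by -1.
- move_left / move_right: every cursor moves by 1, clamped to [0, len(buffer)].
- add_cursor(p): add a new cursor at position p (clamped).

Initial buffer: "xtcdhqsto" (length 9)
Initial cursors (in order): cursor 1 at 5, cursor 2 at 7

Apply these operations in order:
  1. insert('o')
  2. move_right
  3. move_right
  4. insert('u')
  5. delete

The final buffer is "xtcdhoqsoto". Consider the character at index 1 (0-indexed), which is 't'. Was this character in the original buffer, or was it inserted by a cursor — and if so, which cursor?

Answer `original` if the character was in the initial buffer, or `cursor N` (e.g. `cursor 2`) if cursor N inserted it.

Answer: original

Derivation:
After op 1 (insert('o')): buffer="xtcdhoqsoto" (len 11), cursors c1@6 c2@9, authorship .....1..2..
After op 2 (move_right): buffer="xtcdhoqsoto" (len 11), cursors c1@7 c2@10, authorship .....1..2..
After op 3 (move_right): buffer="xtcdhoqsoto" (len 11), cursors c1@8 c2@11, authorship .....1..2..
After op 4 (insert('u')): buffer="xtcdhoqsuotou" (len 13), cursors c1@9 c2@13, authorship .....1..12..2
After op 5 (delete): buffer="xtcdhoqsoto" (len 11), cursors c1@8 c2@11, authorship .....1..2..
Authorship (.=original, N=cursor N): . . . . . 1 . . 2 . .
Index 1: author = original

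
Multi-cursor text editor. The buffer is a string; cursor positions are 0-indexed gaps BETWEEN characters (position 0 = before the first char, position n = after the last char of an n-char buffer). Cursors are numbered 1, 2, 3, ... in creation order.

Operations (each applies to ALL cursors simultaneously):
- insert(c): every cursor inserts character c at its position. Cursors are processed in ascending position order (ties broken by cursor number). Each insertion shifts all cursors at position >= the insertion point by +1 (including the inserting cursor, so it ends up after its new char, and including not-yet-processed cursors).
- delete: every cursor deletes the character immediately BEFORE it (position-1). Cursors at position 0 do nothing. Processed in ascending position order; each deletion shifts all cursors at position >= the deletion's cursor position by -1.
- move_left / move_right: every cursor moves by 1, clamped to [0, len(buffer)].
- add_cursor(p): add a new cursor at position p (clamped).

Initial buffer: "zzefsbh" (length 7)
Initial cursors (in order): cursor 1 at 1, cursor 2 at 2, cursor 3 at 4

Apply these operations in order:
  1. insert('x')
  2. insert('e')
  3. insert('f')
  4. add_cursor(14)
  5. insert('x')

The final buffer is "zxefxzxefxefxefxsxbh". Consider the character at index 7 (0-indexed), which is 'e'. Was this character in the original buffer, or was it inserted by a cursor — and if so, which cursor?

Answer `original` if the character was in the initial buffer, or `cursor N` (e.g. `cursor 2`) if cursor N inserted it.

After op 1 (insert('x')): buffer="zxzxefxsbh" (len 10), cursors c1@2 c2@4 c3@7, authorship .1.2..3...
After op 2 (insert('e')): buffer="zxezxeefxesbh" (len 13), cursors c1@3 c2@6 c3@10, authorship .11.22..33...
After op 3 (insert('f')): buffer="zxefzxefefxefsbh" (len 16), cursors c1@4 c2@8 c3@13, authorship .111.222..333...
After op 4 (add_cursor(14)): buffer="zxefzxefefxefsbh" (len 16), cursors c1@4 c2@8 c3@13 c4@14, authorship .111.222..333...
After op 5 (insert('x')): buffer="zxefxzxefxefxefxsxbh" (len 20), cursors c1@5 c2@10 c3@16 c4@18, authorship .1111.2222..3333.4..
Authorship (.=original, N=cursor N): . 1 1 1 1 . 2 2 2 2 . . 3 3 3 3 . 4 . .
Index 7: author = 2

Answer: cursor 2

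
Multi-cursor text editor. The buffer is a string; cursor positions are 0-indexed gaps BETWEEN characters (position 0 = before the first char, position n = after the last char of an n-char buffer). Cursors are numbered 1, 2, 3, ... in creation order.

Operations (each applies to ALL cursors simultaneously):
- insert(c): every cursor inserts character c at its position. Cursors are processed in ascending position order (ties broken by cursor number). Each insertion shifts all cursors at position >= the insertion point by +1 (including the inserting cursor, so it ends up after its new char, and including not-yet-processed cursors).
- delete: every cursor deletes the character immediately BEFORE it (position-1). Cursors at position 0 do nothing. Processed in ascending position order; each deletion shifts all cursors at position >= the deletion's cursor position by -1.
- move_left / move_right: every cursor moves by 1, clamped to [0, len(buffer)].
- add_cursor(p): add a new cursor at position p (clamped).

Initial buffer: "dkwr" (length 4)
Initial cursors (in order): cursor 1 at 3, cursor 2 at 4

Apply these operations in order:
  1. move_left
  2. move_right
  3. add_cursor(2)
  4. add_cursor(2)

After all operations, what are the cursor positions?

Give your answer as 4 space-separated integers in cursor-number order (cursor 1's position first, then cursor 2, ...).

Answer: 3 4 2 2

Derivation:
After op 1 (move_left): buffer="dkwr" (len 4), cursors c1@2 c2@3, authorship ....
After op 2 (move_right): buffer="dkwr" (len 4), cursors c1@3 c2@4, authorship ....
After op 3 (add_cursor(2)): buffer="dkwr" (len 4), cursors c3@2 c1@3 c2@4, authorship ....
After op 4 (add_cursor(2)): buffer="dkwr" (len 4), cursors c3@2 c4@2 c1@3 c2@4, authorship ....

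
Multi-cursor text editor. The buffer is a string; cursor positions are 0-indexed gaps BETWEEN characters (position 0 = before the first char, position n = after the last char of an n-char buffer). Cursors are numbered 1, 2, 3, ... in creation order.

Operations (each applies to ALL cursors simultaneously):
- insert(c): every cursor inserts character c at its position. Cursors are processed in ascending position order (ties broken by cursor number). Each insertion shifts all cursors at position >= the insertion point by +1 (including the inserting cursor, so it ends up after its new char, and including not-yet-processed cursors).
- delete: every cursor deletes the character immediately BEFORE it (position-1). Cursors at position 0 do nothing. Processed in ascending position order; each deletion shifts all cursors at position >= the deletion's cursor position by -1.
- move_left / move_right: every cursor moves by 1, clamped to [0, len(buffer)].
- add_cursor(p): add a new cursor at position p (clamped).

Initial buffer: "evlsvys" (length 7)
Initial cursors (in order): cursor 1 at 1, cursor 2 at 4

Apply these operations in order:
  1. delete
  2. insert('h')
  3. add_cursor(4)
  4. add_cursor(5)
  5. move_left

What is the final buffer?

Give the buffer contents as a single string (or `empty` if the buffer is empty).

Answer: hvlhvys

Derivation:
After op 1 (delete): buffer="vlvys" (len 5), cursors c1@0 c2@2, authorship .....
After op 2 (insert('h')): buffer="hvlhvys" (len 7), cursors c1@1 c2@4, authorship 1..2...
After op 3 (add_cursor(4)): buffer="hvlhvys" (len 7), cursors c1@1 c2@4 c3@4, authorship 1..2...
After op 4 (add_cursor(5)): buffer="hvlhvys" (len 7), cursors c1@1 c2@4 c3@4 c4@5, authorship 1..2...
After op 5 (move_left): buffer="hvlhvys" (len 7), cursors c1@0 c2@3 c3@3 c4@4, authorship 1..2...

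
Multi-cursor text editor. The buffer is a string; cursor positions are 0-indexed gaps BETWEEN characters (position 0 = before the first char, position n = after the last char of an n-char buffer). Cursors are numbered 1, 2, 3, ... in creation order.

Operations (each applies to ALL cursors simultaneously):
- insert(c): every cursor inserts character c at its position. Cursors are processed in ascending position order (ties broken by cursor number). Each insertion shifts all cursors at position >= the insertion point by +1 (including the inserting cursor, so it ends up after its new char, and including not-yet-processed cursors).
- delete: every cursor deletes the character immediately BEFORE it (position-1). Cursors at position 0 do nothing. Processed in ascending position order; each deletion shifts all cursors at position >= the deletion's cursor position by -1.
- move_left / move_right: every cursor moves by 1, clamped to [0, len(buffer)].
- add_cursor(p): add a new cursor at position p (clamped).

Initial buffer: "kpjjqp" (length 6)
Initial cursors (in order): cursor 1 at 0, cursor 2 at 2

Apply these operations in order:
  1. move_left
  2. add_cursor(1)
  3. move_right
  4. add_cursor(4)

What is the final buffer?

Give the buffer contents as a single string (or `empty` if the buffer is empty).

Answer: kpjjqp

Derivation:
After op 1 (move_left): buffer="kpjjqp" (len 6), cursors c1@0 c2@1, authorship ......
After op 2 (add_cursor(1)): buffer="kpjjqp" (len 6), cursors c1@0 c2@1 c3@1, authorship ......
After op 3 (move_right): buffer="kpjjqp" (len 6), cursors c1@1 c2@2 c3@2, authorship ......
After op 4 (add_cursor(4)): buffer="kpjjqp" (len 6), cursors c1@1 c2@2 c3@2 c4@4, authorship ......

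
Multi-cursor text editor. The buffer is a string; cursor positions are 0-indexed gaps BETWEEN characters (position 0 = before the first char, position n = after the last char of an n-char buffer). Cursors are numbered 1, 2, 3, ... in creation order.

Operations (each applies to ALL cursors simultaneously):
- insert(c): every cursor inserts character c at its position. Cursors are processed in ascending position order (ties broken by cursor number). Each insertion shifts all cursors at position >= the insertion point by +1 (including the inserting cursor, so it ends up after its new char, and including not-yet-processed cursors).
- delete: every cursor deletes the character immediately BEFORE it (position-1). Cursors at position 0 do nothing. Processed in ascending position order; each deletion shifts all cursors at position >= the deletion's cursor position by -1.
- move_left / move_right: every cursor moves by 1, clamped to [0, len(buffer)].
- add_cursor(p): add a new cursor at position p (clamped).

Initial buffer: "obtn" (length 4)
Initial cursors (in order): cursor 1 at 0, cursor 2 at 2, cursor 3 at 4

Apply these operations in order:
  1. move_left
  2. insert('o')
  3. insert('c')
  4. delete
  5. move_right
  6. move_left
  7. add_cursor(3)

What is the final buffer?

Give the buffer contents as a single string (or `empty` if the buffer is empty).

Answer: ooobton

Derivation:
After op 1 (move_left): buffer="obtn" (len 4), cursors c1@0 c2@1 c3@3, authorship ....
After op 2 (insert('o')): buffer="ooobton" (len 7), cursors c1@1 c2@3 c3@6, authorship 1.2..3.
After op 3 (insert('c')): buffer="ocoocbtocn" (len 10), cursors c1@2 c2@5 c3@9, authorship 11.22..33.
After op 4 (delete): buffer="ooobton" (len 7), cursors c1@1 c2@3 c3@6, authorship 1.2..3.
After op 5 (move_right): buffer="ooobton" (len 7), cursors c1@2 c2@4 c3@7, authorship 1.2..3.
After op 6 (move_left): buffer="ooobton" (len 7), cursors c1@1 c2@3 c3@6, authorship 1.2..3.
After op 7 (add_cursor(3)): buffer="ooobton" (len 7), cursors c1@1 c2@3 c4@3 c3@6, authorship 1.2..3.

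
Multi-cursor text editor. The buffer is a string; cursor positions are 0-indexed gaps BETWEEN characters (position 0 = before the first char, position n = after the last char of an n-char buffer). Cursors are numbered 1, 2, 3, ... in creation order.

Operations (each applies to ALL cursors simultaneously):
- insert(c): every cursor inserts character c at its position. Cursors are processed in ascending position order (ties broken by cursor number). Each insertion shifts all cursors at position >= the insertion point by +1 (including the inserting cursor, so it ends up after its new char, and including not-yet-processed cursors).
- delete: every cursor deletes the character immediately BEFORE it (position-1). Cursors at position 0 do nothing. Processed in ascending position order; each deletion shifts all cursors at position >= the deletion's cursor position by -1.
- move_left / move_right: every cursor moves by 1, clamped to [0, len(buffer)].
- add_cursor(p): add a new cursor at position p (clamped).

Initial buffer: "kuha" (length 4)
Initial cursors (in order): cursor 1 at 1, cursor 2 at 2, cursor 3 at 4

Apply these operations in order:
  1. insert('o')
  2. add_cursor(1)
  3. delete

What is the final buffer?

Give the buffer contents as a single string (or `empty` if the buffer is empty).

Answer: uha

Derivation:
After op 1 (insert('o')): buffer="kouohao" (len 7), cursors c1@2 c2@4 c3@7, authorship .1.2..3
After op 2 (add_cursor(1)): buffer="kouohao" (len 7), cursors c4@1 c1@2 c2@4 c3@7, authorship .1.2..3
After op 3 (delete): buffer="uha" (len 3), cursors c1@0 c4@0 c2@1 c3@3, authorship ...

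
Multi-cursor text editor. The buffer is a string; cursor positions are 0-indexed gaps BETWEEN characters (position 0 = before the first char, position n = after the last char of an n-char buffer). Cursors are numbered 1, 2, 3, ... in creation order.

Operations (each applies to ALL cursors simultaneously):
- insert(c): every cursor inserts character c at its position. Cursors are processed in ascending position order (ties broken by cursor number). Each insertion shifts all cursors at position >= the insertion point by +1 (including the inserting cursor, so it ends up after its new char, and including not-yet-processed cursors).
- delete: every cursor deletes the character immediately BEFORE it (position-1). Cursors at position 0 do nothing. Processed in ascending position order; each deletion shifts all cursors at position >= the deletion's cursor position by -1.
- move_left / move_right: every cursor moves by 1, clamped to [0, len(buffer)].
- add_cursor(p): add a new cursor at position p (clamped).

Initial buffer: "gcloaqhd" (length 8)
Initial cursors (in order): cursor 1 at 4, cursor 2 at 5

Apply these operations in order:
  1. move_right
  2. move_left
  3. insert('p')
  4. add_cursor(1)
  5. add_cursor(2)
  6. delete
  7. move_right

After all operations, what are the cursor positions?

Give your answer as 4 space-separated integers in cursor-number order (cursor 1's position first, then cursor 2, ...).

Answer: 3 4 1 1

Derivation:
After op 1 (move_right): buffer="gcloaqhd" (len 8), cursors c1@5 c2@6, authorship ........
After op 2 (move_left): buffer="gcloaqhd" (len 8), cursors c1@4 c2@5, authorship ........
After op 3 (insert('p')): buffer="gclopapqhd" (len 10), cursors c1@5 c2@7, authorship ....1.2...
After op 4 (add_cursor(1)): buffer="gclopapqhd" (len 10), cursors c3@1 c1@5 c2@7, authorship ....1.2...
After op 5 (add_cursor(2)): buffer="gclopapqhd" (len 10), cursors c3@1 c4@2 c1@5 c2@7, authorship ....1.2...
After op 6 (delete): buffer="loaqhd" (len 6), cursors c3@0 c4@0 c1@2 c2@3, authorship ......
After op 7 (move_right): buffer="loaqhd" (len 6), cursors c3@1 c4@1 c1@3 c2@4, authorship ......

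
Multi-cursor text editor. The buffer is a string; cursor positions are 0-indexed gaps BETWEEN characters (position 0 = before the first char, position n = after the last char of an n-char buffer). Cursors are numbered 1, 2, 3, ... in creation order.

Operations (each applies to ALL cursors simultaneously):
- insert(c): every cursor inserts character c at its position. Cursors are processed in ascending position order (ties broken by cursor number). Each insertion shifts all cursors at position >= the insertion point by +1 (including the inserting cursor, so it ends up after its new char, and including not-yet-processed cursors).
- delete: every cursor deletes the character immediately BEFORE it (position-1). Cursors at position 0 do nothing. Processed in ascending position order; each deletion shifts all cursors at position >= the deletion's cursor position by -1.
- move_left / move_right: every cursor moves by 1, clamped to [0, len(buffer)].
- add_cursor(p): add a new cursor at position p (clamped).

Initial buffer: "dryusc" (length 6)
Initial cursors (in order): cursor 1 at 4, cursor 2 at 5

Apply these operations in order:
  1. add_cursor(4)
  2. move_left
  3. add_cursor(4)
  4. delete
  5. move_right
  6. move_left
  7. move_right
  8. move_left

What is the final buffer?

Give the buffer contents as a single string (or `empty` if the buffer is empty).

Answer: sc

Derivation:
After op 1 (add_cursor(4)): buffer="dryusc" (len 6), cursors c1@4 c3@4 c2@5, authorship ......
After op 2 (move_left): buffer="dryusc" (len 6), cursors c1@3 c3@3 c2@4, authorship ......
After op 3 (add_cursor(4)): buffer="dryusc" (len 6), cursors c1@3 c3@3 c2@4 c4@4, authorship ......
After op 4 (delete): buffer="sc" (len 2), cursors c1@0 c2@0 c3@0 c4@0, authorship ..
After op 5 (move_right): buffer="sc" (len 2), cursors c1@1 c2@1 c3@1 c4@1, authorship ..
After op 6 (move_left): buffer="sc" (len 2), cursors c1@0 c2@0 c3@0 c4@0, authorship ..
After op 7 (move_right): buffer="sc" (len 2), cursors c1@1 c2@1 c3@1 c4@1, authorship ..
After op 8 (move_left): buffer="sc" (len 2), cursors c1@0 c2@0 c3@0 c4@0, authorship ..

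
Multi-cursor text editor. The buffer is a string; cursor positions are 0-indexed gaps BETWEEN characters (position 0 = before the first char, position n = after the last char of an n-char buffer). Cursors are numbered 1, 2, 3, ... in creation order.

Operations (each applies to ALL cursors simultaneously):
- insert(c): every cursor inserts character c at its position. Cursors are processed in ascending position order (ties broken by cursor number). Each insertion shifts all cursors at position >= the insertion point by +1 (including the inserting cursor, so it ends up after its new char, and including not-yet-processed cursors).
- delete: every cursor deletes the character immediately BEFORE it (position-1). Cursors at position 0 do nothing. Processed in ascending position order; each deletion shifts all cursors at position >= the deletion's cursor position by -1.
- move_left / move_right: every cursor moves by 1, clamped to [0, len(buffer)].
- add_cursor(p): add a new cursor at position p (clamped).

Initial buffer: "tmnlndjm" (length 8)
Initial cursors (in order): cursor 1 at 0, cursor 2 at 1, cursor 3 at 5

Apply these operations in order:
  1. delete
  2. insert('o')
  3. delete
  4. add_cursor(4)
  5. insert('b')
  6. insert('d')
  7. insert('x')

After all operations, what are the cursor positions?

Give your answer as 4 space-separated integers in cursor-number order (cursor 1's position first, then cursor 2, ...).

After op 1 (delete): buffer="mnldjm" (len 6), cursors c1@0 c2@0 c3@3, authorship ......
After op 2 (insert('o')): buffer="oomnlodjm" (len 9), cursors c1@2 c2@2 c3@6, authorship 12...3...
After op 3 (delete): buffer="mnldjm" (len 6), cursors c1@0 c2@0 c3@3, authorship ......
After op 4 (add_cursor(4)): buffer="mnldjm" (len 6), cursors c1@0 c2@0 c3@3 c4@4, authorship ......
After op 5 (insert('b')): buffer="bbmnlbdbjm" (len 10), cursors c1@2 c2@2 c3@6 c4@8, authorship 12...3.4..
After op 6 (insert('d')): buffer="bbddmnlbddbdjm" (len 14), cursors c1@4 c2@4 c3@9 c4@12, authorship 1212...33.44..
After op 7 (insert('x')): buffer="bbddxxmnlbdxdbdxjm" (len 18), cursors c1@6 c2@6 c3@12 c4@16, authorship 121212...333.444..

Answer: 6 6 12 16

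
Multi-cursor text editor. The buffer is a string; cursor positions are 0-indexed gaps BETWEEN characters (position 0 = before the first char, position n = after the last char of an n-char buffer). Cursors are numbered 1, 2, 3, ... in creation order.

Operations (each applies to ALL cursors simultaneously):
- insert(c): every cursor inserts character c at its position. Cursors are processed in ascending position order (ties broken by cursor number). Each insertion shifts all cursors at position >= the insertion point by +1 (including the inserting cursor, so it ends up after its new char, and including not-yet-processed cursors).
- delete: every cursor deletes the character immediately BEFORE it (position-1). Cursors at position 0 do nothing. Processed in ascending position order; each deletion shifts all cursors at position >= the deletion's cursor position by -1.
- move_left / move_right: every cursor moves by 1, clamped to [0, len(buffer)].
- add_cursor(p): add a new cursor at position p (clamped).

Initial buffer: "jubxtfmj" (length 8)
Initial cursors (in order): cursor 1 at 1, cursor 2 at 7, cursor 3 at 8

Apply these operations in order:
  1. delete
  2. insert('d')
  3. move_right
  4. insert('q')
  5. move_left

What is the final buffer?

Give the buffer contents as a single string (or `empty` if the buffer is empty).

Answer: duqbxtfddqq

Derivation:
After op 1 (delete): buffer="ubxtf" (len 5), cursors c1@0 c2@5 c3@5, authorship .....
After op 2 (insert('d')): buffer="dubxtfdd" (len 8), cursors c1@1 c2@8 c3@8, authorship 1.....23
After op 3 (move_right): buffer="dubxtfdd" (len 8), cursors c1@2 c2@8 c3@8, authorship 1.....23
After op 4 (insert('q')): buffer="duqbxtfddqq" (len 11), cursors c1@3 c2@11 c3@11, authorship 1.1....2323
After op 5 (move_left): buffer="duqbxtfddqq" (len 11), cursors c1@2 c2@10 c3@10, authorship 1.1....2323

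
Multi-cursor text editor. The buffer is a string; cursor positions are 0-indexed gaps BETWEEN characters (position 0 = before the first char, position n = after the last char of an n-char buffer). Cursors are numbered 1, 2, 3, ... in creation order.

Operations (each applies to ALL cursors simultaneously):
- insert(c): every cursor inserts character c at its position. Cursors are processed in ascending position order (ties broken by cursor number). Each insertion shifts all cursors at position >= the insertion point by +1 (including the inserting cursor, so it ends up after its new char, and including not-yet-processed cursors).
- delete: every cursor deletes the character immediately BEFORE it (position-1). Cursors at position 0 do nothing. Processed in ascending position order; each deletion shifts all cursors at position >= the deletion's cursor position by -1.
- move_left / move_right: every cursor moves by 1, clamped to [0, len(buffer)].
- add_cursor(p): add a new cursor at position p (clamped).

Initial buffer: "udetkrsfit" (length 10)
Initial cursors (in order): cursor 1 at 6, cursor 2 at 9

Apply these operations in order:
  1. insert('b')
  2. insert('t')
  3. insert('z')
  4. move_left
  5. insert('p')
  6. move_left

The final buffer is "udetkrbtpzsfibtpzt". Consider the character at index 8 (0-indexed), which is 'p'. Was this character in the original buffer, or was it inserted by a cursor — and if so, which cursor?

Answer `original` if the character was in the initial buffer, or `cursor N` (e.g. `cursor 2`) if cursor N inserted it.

After op 1 (insert('b')): buffer="udetkrbsfibt" (len 12), cursors c1@7 c2@11, authorship ......1...2.
After op 2 (insert('t')): buffer="udetkrbtsfibtt" (len 14), cursors c1@8 c2@13, authorship ......11...22.
After op 3 (insert('z')): buffer="udetkrbtzsfibtzt" (len 16), cursors c1@9 c2@15, authorship ......111...222.
After op 4 (move_left): buffer="udetkrbtzsfibtzt" (len 16), cursors c1@8 c2@14, authorship ......111...222.
After op 5 (insert('p')): buffer="udetkrbtpzsfibtpzt" (len 18), cursors c1@9 c2@16, authorship ......1111...2222.
After op 6 (move_left): buffer="udetkrbtpzsfibtpzt" (len 18), cursors c1@8 c2@15, authorship ......1111...2222.
Authorship (.=original, N=cursor N): . . . . . . 1 1 1 1 . . . 2 2 2 2 .
Index 8: author = 1

Answer: cursor 1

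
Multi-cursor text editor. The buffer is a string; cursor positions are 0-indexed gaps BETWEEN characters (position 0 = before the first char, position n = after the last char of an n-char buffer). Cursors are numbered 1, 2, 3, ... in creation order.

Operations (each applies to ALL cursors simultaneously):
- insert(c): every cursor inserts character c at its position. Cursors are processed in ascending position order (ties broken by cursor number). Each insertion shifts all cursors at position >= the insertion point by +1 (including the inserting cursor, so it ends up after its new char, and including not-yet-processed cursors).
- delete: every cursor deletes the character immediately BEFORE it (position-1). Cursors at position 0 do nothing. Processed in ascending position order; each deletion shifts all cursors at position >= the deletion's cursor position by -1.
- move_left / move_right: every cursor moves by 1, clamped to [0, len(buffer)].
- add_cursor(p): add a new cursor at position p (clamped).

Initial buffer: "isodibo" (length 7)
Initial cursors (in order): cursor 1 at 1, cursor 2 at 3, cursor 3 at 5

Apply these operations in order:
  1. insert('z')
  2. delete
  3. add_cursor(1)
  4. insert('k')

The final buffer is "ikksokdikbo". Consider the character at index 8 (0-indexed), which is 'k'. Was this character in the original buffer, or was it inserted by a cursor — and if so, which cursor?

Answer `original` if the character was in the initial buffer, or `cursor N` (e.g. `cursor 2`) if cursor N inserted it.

Answer: cursor 3

Derivation:
After op 1 (insert('z')): buffer="izsozdizbo" (len 10), cursors c1@2 c2@5 c3@8, authorship .1..2..3..
After op 2 (delete): buffer="isodibo" (len 7), cursors c1@1 c2@3 c3@5, authorship .......
After op 3 (add_cursor(1)): buffer="isodibo" (len 7), cursors c1@1 c4@1 c2@3 c3@5, authorship .......
After op 4 (insert('k')): buffer="ikksokdikbo" (len 11), cursors c1@3 c4@3 c2@6 c3@9, authorship .14..2..3..
Authorship (.=original, N=cursor N): . 1 4 . . 2 . . 3 . .
Index 8: author = 3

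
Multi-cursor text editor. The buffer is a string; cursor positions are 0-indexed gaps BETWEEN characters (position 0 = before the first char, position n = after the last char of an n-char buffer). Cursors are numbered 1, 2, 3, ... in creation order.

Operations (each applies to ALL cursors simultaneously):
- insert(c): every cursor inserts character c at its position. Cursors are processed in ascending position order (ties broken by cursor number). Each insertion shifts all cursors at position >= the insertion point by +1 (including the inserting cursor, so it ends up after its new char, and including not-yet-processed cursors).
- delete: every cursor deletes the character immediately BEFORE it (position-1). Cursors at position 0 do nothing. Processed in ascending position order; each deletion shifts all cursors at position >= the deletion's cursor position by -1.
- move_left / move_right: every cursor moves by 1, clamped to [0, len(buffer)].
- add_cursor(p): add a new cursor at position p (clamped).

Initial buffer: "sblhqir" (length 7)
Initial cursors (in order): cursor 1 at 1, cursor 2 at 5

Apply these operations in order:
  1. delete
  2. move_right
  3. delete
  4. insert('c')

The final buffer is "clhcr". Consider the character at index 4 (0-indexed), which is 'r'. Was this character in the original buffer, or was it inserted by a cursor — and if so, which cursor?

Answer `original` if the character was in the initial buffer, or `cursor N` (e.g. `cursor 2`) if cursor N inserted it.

After op 1 (delete): buffer="blhir" (len 5), cursors c1@0 c2@3, authorship .....
After op 2 (move_right): buffer="blhir" (len 5), cursors c1@1 c2@4, authorship .....
After op 3 (delete): buffer="lhr" (len 3), cursors c1@0 c2@2, authorship ...
After op 4 (insert('c')): buffer="clhcr" (len 5), cursors c1@1 c2@4, authorship 1..2.
Authorship (.=original, N=cursor N): 1 . . 2 .
Index 4: author = original

Answer: original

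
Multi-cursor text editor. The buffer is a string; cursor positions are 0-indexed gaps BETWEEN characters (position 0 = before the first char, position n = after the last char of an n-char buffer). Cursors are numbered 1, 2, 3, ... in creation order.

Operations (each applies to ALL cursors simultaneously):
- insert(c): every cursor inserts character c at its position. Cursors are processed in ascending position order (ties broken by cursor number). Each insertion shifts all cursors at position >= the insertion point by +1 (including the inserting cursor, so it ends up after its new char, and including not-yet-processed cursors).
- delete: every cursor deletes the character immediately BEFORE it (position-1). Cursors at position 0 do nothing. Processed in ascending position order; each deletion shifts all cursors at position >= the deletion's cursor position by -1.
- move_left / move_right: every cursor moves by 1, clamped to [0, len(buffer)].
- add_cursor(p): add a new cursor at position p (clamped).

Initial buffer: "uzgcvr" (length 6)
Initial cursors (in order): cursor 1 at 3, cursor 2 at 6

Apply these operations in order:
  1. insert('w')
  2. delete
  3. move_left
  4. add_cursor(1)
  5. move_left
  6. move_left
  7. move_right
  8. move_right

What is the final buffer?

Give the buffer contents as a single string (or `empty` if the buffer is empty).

Answer: uzgcvr

Derivation:
After op 1 (insert('w')): buffer="uzgwcvrw" (len 8), cursors c1@4 c2@8, authorship ...1...2
After op 2 (delete): buffer="uzgcvr" (len 6), cursors c1@3 c2@6, authorship ......
After op 3 (move_left): buffer="uzgcvr" (len 6), cursors c1@2 c2@5, authorship ......
After op 4 (add_cursor(1)): buffer="uzgcvr" (len 6), cursors c3@1 c1@2 c2@5, authorship ......
After op 5 (move_left): buffer="uzgcvr" (len 6), cursors c3@0 c1@1 c2@4, authorship ......
After op 6 (move_left): buffer="uzgcvr" (len 6), cursors c1@0 c3@0 c2@3, authorship ......
After op 7 (move_right): buffer="uzgcvr" (len 6), cursors c1@1 c3@1 c2@4, authorship ......
After op 8 (move_right): buffer="uzgcvr" (len 6), cursors c1@2 c3@2 c2@5, authorship ......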